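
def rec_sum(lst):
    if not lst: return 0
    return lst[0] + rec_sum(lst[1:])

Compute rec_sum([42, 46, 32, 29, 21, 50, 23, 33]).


rec_sum([42, 46, 32, 29, 21, 50, 23, 33]) = 42 + rec_sum([46, 32, 29, 21, 50, 23, 33])
rec_sum([46, 32, 29, 21, 50, 23, 33]) = 46 + rec_sum([32, 29, 21, 50, 23, 33])
rec_sum([32, 29, 21, 50, 23, 33]) = 32 + rec_sum([29, 21, 50, 23, 33])
rec_sum([29, 21, 50, 23, 33]) = 29 + rec_sum([21, 50, 23, 33])
rec_sum([21, 50, 23, 33]) = 21 + rec_sum([50, 23, 33])
rec_sum([50, 23, 33]) = 50 + rec_sum([23, 33])
rec_sum([23, 33]) = 23 + rec_sum([33])
rec_sum([33]) = 33 + rec_sum([])
rec_sum([]) = 0  (base case)
Total: 42 + 46 + 32 + 29 + 21 + 50 + 23 + 33 + 0 = 276

276


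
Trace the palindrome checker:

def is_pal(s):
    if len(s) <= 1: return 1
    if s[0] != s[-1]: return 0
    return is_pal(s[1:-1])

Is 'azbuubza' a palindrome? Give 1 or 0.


is_pal('azbuubza'): s[0]='a' == s[-1]='a' -> check is_pal('zbuubz')
is_pal('zbuubz'): s[0]='z' == s[-1]='z' -> check is_pal('buub')
is_pal('buub'): s[0]='b' == s[-1]='b' -> check is_pal('uu')
is_pal('uu'): s[0]='u' == s[-1]='u' -> check is_pal('')
is_pal(''): len <= 1 -> return 1  (base case)
Result: 1 (palindrome)

1


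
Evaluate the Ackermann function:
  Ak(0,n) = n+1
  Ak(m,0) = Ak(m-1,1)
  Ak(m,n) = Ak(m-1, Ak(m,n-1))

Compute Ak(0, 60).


Ak(0, 60) = 61
Result: Ak(0, 60) = 61

61


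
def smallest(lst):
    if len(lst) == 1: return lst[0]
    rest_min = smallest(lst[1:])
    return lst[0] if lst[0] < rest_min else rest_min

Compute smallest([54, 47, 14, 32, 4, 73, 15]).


smallest([54, 47, 14, 32, 4, 73, 15]): compare 54 with smallest([47, 14, 32, 4, 73, 15])
smallest([47, 14, 32, 4, 73, 15]): compare 47 with smallest([14, 32, 4, 73, 15])
smallest([14, 32, 4, 73, 15]): compare 14 with smallest([32, 4, 73, 15])
smallest([32, 4, 73, 15]): compare 32 with smallest([4, 73, 15])
smallest([4, 73, 15]): compare 4 with smallest([73, 15])
smallest([73, 15]): compare 73 with smallest([15])
smallest([15]) = 15  (base case)
Compare 73 with 15 -> 15
Compare 4 with 15 -> 4
Compare 32 with 4 -> 4
Compare 14 with 4 -> 4
Compare 47 with 4 -> 4
Compare 54 with 4 -> 4

4


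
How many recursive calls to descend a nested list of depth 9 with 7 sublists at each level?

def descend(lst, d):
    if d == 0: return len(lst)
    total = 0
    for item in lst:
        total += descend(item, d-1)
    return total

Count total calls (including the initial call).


At depth 0 (root): 1 call
At depth 1: each of 1 parents calls descend on 7 children = 7 calls
At depth 2: each of 7 parents calls descend on 7 children = 49 calls
At depth 3: each of 49 parents calls descend on 7 children = 343 calls
At depth 4: each of 343 parents calls descend on 7 children = 2401 calls
At depth 5: each of 2401 parents calls descend on 7 children = 16807 calls
At depth 6: each of 16807 parents calls descend on 7 children = 117649 calls
At depth 7: each of 117649 parents calls descend on 7 children = 823543 calls
At depth 8: each of 823543 parents calls descend on 7 children = 5764801 calls
At depth 9: each of 5764801 parents calls descend on 7 children = 40353607 calls
Total: 1 + 7 + 49 + 343 + 2401 + 16807 + 117649 + 823543 + 5764801 + 40353607 = 47079208

47079208


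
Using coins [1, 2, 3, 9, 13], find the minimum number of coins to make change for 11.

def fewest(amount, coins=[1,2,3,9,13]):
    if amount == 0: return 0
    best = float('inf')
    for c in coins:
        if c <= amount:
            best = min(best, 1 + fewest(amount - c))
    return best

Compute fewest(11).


Building up with DP:
fewest(0) = 0
fewest(1) = min(1+fewest(0)=1+0=1) = 1
fewest(2) = min(1+fewest(1)=1+1=2, 1+fewest(0)=1+0=1) = 1
fewest(3) = min(1+fewest(2)=1+1=2, 1+fewest(1)=1+1=2, 1+fewest(0)=1+0=1) = 1
fewest(4) = min(1+fewest(3)=1+1=2, 1+fewest(2)=1+1=2, 1+fewest(1)=1+1=2) = 2
fewest(5) = min(1+fewest(4)=1+2=3, 1+fewest(3)=1+1=2, 1+fewest(2)=1+1=2) = 2
fewest(6) = min(1+fewest(5)=1+2=3, 1+fewest(4)=1+2=3, 1+fewest(3)=1+1=2) = 2
fewest(7) = min(1+fewest(6)=1+2=3, 1+fewest(5)=1+2=3, 1+fewest(4)=1+2=3) = 3
fewest(8) = min(1+fewest(7)=1+3=4, 1+fewest(6)=1+2=3, 1+fewest(5)=1+2=3) = 3
fewest(9) = min(1+fewest(8)=1+3=4, 1+fewest(7)=1+3=4, 1+fewest(6)=1+2=3, 1+fewest(0)=1+0=1) = 1
fewest(10) = min(1+fewest(9)=1+1=2, 1+fewest(8)=1+3=4, 1+fewest(7)=1+3=4, 1+fewest(1)=1+1=2) = 2
fewest(11) = min(1+fewest(10)=1+2=3, 1+fewest(9)=1+1=2, 1+fewest(8)=1+3=4, 1+fewest(2)=1+1=2) = 2

2


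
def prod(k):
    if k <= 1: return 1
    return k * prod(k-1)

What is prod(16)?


prod(16)
= 16 * prod(15)
= 16 * 15 * prod(14)
= 16 * 15 * 14 * prod(13)
= 16 * 15 * 14 * 13 * prod(12)
= 16 * 15 * 14 * 13 * 12 * prod(11)
= 16 * 15 * 14 * 13 * 12 * 11 * prod(10)
= 16 * 15 * 14 * 13 * 12 * 11 * 10 * prod(9)
= 16 * 15 * 14 * 13 * 12 * 11 * 10 * 9 * prod(8)
= 16 * 15 * 14 * 13 * 12 * 11 * 10 * 9 * 8 * prod(7)
= 16 * 15 * 14 * 13 * 12 * 11 * 10 * 9 * 8 * 7 * prod(6)
= 16 * 15 * 14 * 13 * 12 * 11 * 10 * 9 * 8 * 7 * 6 * prod(5)
= 16 * 15 * 14 * 13 * 12 * 11 * 10 * 9 * 8 * 7 * 6 * 5 * prod(4)
= 16 * 15 * 14 * 13 * 12 * 11 * 10 * 9 * 8 * 7 * 6 * 5 * 4 * prod(3)
= 16 * 15 * 14 * 13 * 12 * 11 * 10 * 9 * 8 * 7 * 6 * 5 * 4 * 3 * prod(2)
= 16 * 15 * 14 * 13 * 12 * 11 * 10 * 9 * 8 * 7 * 6 * 5 * 4 * 3 * 2 * prod(1)
= 16 * 15 * 14 * 13 * 12 * 11 * 10 * 9 * 8 * 7 * 6 * 5 * 4 * 3 * 2 * 1
= 20922789888000

20922789888000


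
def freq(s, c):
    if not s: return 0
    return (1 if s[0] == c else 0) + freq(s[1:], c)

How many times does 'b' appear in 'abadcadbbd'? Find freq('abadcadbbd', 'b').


s[0]='a' != 'b' -> 0
s[0]='b' == 'b' -> 1
s[0]='a' != 'b' -> 0
s[0]='d' != 'b' -> 0
s[0]='c' != 'b' -> 0
s[0]='a' != 'b' -> 0
s[0]='d' != 'b' -> 0
s[0]='b' == 'b' -> 1
s[0]='b' == 'b' -> 1
s[0]='d' != 'b' -> 0
Sum: 0 + 1 + 0 + 0 + 0 + 0 + 0 + 1 + 1 + 0 = 3

3


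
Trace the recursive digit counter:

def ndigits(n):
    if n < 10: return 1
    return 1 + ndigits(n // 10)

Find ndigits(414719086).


ndigits(414719086) = 1 + ndigits(41471908)
ndigits(41471908) = 1 + ndigits(4147190)
ndigits(4147190) = 1 + ndigits(414719)
ndigits(414719) = 1 + ndigits(41471)
ndigits(41471) = 1 + ndigits(4147)
ndigits(4147) = 1 + ndigits(414)
ndigits(414) = 1 + ndigits(41)
ndigits(41) = 1 + ndigits(4)
ndigits(4) = 1  (base case: 4 < 10)
Unwinding: 1 + 1 + 1 + 1 + 1 + 1 + 1 + 1 + 1 = 9

9


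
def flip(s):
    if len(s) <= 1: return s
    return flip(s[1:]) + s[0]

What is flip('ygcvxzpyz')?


flip('ygcvxzpyz') = flip('gcvxzpyz') + 'y'
flip('gcvxzpyz') = flip('cvxzpyz') + 'g'
flip('cvxzpyz') = flip('vxzpyz') + 'c'
flip('vxzpyz') = flip('xzpyz') + 'v'
flip('xzpyz') = flip('zpyz') + 'x'
flip('zpyz') = flip('pyz') + 'z'
flip('pyz') = flip('yz') + 'p'
flip('yz') = flip('z') + 'y'
flip('z') = 'z'  (base case)
Concatenating: 'z' + 'y' + 'p' + 'z' + 'x' + 'v' + 'c' + 'g' + 'y' = 'zypzxvcgy'

zypzxvcgy


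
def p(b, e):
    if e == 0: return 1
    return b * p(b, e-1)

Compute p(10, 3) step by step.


p(10, 3)
= 10 * p(10, 2)
= 10 * 10 * p(10, 1)
= 10 * 10 * 10 * p(10, 0)
= 10 * 10 * 10 * 1
= 1000

1000


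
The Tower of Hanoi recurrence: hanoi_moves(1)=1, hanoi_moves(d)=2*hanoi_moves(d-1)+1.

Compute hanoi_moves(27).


hanoi_moves(27) = 2 * hanoi_moves(26) + 1
hanoi_moves(26) = 2 * hanoi_moves(25) + 1
hanoi_moves(25) = 2 * hanoi_moves(24) + 1
hanoi_moves(24) = 2 * hanoi_moves(23) + 1
hanoi_moves(23) = 2 * hanoi_moves(22) + 1
hanoi_moves(22) = 2 * hanoi_moves(21) + 1
hanoi_moves(21) = 2 * hanoi_moves(20) + 1
hanoi_moves(20) = 2 * hanoi_moves(19) + 1
hanoi_moves(19) = 2 * hanoi_moves(18) + 1
hanoi_moves(18) = 2 * hanoi_moves(17) + 1
hanoi_moves(17) = 2 * hanoi_moves(16) + 1
hanoi_moves(16) = 2 * hanoi_moves(15) + 1
hanoi_moves(15) = 2 * hanoi_moves(14) + 1
hanoi_moves(14) = 2 * hanoi_moves(13) + 1
hanoi_moves(13) = 2 * hanoi_moves(12) + 1
hanoi_moves(12) = 2 * hanoi_moves(11) + 1
hanoi_moves(11) = 2 * hanoi_moves(10) + 1
hanoi_moves(10) = 2 * hanoi_moves(9) + 1
hanoi_moves(9) = 2 * hanoi_moves(8) + 1
hanoi_moves(8) = 2 * hanoi_moves(7) + 1
hanoi_moves(7) = 2 * hanoi_moves(6) + 1
hanoi_moves(6) = 2 * hanoi_moves(5) + 1
hanoi_moves(5) = 2 * hanoi_moves(4) + 1
hanoi_moves(4) = 2 * hanoi_moves(3) + 1
hanoi_moves(3) = 2 * hanoi_moves(2) + 1
hanoi_moves(2) = 2 * hanoi_moves(1) + 1
hanoi_moves(1) = 1  (base case)
hanoi_moves(2) = 2 * 1 + 1 = 3
hanoi_moves(3) = 2 * 3 + 1 = 7
hanoi_moves(4) = 2 * 7 + 1 = 15
hanoi_moves(5) = 2 * 15 + 1 = 31
hanoi_moves(6) = 2 * 31 + 1 = 63
hanoi_moves(7) = 2 * 63 + 1 = 127
hanoi_moves(8) = 2 * 127 + 1 = 255
hanoi_moves(9) = 2 * 255 + 1 = 511
hanoi_moves(10) = 2 * 511 + 1 = 1023
hanoi_moves(11) = 2 * 1023 + 1 = 2047
hanoi_moves(12) = 2 * 2047 + 1 = 4095
hanoi_moves(13) = 2 * 4095 + 1 = 8191
hanoi_moves(14) = 2 * 8191 + 1 = 16383
hanoi_moves(15) = 2 * 16383 + 1 = 32767
hanoi_moves(16) = 2 * 32767 + 1 = 65535
hanoi_moves(17) = 2 * 65535 + 1 = 131071
hanoi_moves(18) = 2 * 131071 + 1 = 262143
hanoi_moves(19) = 2 * 262143 + 1 = 524287
hanoi_moves(20) = 2 * 524287 + 1 = 1048575
hanoi_moves(21) = 2 * 1048575 + 1 = 2097151
hanoi_moves(22) = 2 * 2097151 + 1 = 4194303
hanoi_moves(23) = 2 * 4194303 + 1 = 8388607
hanoi_moves(24) = 2 * 8388607 + 1 = 16777215
hanoi_moves(25) = 2 * 16777215 + 1 = 33554431
hanoi_moves(26) = 2 * 33554431 + 1 = 67108863
hanoi_moves(27) = 2 * 67108863 + 1 = 134217727

134217727


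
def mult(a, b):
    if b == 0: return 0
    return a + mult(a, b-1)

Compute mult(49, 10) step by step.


mult(49, 10) = 49 + mult(49, 9)
mult(49, 9) = 49 + mult(49, 8)
mult(49, 8) = 49 + mult(49, 7)
mult(49, 7) = 49 + mult(49, 6)
mult(49, 6) = 49 + mult(49, 5)
mult(49, 5) = 49 + mult(49, 4)
mult(49, 4) = 49 + mult(49, 3)
mult(49, 3) = 49 + mult(49, 2)
mult(49, 2) = 49 + mult(49, 1)
mult(49, 1) = 49 + mult(49, 0)
mult(49, 0) = 0  (base case)
Total: 49 + 49 + 49 + 49 + 49 + 49 + 49 + 49 + 49 + 49 + 0 = 490

490


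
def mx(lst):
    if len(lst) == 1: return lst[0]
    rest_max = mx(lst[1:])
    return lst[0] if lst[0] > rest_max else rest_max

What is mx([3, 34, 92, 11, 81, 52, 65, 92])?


mx([3, 34, 92, 11, 81, 52, 65, 92]): compare 3 with mx([34, 92, 11, 81, 52, 65, 92])
mx([34, 92, 11, 81, 52, 65, 92]): compare 34 with mx([92, 11, 81, 52, 65, 92])
mx([92, 11, 81, 52, 65, 92]): compare 92 with mx([11, 81, 52, 65, 92])
mx([11, 81, 52, 65, 92]): compare 11 with mx([81, 52, 65, 92])
mx([81, 52, 65, 92]): compare 81 with mx([52, 65, 92])
mx([52, 65, 92]): compare 52 with mx([65, 92])
mx([65, 92]): compare 65 with mx([92])
mx([92]) = 92  (base case)
Compare 65 with 92 -> 92
Compare 52 with 92 -> 92
Compare 81 with 92 -> 92
Compare 11 with 92 -> 92
Compare 92 with 92 -> 92
Compare 34 with 92 -> 92
Compare 3 with 92 -> 92

92


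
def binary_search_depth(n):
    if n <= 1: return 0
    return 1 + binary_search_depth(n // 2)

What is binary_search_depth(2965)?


2965 / 2 = 1482
1482 / 2 = 741
741 / 2 = 370
370 / 2 = 185
185 / 2 = 92
92 / 2 = 46
46 / 2 = 23
23 / 2 = 11
11 / 2 = 5
5 / 2 = 2
2 / 2 = 1
Reached 1 after 11 halvings

11


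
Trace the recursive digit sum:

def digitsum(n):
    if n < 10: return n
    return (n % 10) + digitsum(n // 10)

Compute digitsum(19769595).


digitsum(19769595) = 5 + digitsum(1976959)
digitsum(1976959) = 9 + digitsum(197695)
digitsum(197695) = 5 + digitsum(19769)
digitsum(19769) = 9 + digitsum(1976)
digitsum(1976) = 6 + digitsum(197)
digitsum(197) = 7 + digitsum(19)
digitsum(19) = 9 + digitsum(1)
digitsum(1) = 1  (base case)
Total: 5 + 9 + 5 + 9 + 6 + 7 + 9 + 1 = 51

51


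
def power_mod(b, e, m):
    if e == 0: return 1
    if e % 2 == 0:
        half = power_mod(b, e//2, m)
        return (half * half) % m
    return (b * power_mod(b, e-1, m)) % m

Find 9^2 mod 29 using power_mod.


power_mod(9, 2, 29): e is even, compute power_mod(9, 1, 29)
  power_mod(9, 1, 29): e is odd, compute power_mod(9, 0, 29)
    power_mod(9, 0, 29) = 1
  (9 * 1) % 29 = 9
half=9, (9*9) % 29 = 23

23


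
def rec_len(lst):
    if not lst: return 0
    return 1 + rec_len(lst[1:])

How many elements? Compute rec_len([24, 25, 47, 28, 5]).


rec_len([24, 25, 47, 28, 5]) = 1 + rec_len([25, 47, 28, 5])
rec_len([25, 47, 28, 5]) = 1 + rec_len([47, 28, 5])
rec_len([47, 28, 5]) = 1 + rec_len([28, 5])
rec_len([28, 5]) = 1 + rec_len([5])
rec_len([5]) = 1 + rec_len([])
rec_len([]) = 0  (base case)
Unwinding: 1 + 1 + 1 + 1 + 1 + 0 = 5

5


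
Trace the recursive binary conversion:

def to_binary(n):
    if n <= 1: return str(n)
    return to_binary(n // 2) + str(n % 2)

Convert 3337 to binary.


to_binary(3337) = to_binary(1668) + '1'
to_binary(1668) = to_binary(834) + '0'
to_binary(834) = to_binary(417) + '0'
to_binary(417) = to_binary(208) + '1'
to_binary(208) = to_binary(104) + '0'
to_binary(104) = to_binary(52) + '0'
to_binary(52) = to_binary(26) + '0'
to_binary(26) = to_binary(13) + '0'
to_binary(13) = to_binary(6) + '1'
to_binary(6) = to_binary(3) + '0'
to_binary(3) = to_binary(1) + '1'
to_binary(1) = '1'  (base case)
Concatenating: '1' + '1' + '0' + '1' + '0' + '0' + '0' + '0' + '1' + '0' + '0' + '1' = '110100001001'

110100001001


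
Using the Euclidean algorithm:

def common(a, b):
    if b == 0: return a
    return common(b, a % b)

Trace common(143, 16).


common(143, 16) = common(16, 15)
common(16, 15) = common(15, 1)
common(15, 1) = common(1, 0)
common(1, 0) = 1  (base case)

1


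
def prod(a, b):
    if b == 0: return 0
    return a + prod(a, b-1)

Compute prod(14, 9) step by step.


prod(14, 9) = 14 + prod(14, 8)
prod(14, 8) = 14 + prod(14, 7)
prod(14, 7) = 14 + prod(14, 6)
prod(14, 6) = 14 + prod(14, 5)
prod(14, 5) = 14 + prod(14, 4)
prod(14, 4) = 14 + prod(14, 3)
prod(14, 3) = 14 + prod(14, 2)
prod(14, 2) = 14 + prod(14, 1)
prod(14, 1) = 14 + prod(14, 0)
prod(14, 0) = 0  (base case)
Total: 14 + 14 + 14 + 14 + 14 + 14 + 14 + 14 + 14 + 0 = 126

126


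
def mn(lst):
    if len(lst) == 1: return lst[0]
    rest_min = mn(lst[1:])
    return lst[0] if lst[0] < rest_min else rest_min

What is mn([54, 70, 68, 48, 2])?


mn([54, 70, 68, 48, 2]): compare 54 with mn([70, 68, 48, 2])
mn([70, 68, 48, 2]): compare 70 with mn([68, 48, 2])
mn([68, 48, 2]): compare 68 with mn([48, 2])
mn([48, 2]): compare 48 with mn([2])
mn([2]) = 2  (base case)
Compare 48 with 2 -> 2
Compare 68 with 2 -> 2
Compare 70 with 2 -> 2
Compare 54 with 2 -> 2

2


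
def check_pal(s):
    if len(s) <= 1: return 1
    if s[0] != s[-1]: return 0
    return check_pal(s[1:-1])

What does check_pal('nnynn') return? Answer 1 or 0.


check_pal('nnynn'): s[0]='n' == s[-1]='n' -> check check_pal('nyn')
check_pal('nyn'): s[0]='n' == s[-1]='n' -> check check_pal('y')
check_pal('y'): len <= 1 -> return 1  (base case)
Result: 1 (palindrome)

1


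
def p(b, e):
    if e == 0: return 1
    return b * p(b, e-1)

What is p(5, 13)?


p(5, 13)
= 5 * p(5, 12)
= 5 * 5 * p(5, 11)
= 5 * 5 * 5 * p(5, 10)
= 5 * 5 * 5 * 5 * p(5, 9)
= 5 * 5 * 5 * 5 * 5 * p(5, 8)
= 5 * 5 * 5 * 5 * 5 * 5 * p(5, 7)
= 5 * 5 * 5 * 5 * 5 * 5 * 5 * p(5, 6)
= 5 * 5 * 5 * 5 * 5 * 5 * 5 * 5 * p(5, 5)
= 5 * 5 * 5 * 5 * 5 * 5 * 5 * 5 * 5 * p(5, 4)
= 5 * 5 * 5 * 5 * 5 * 5 * 5 * 5 * 5 * 5 * p(5, 3)
= 5 * 5 * 5 * 5 * 5 * 5 * 5 * 5 * 5 * 5 * 5 * p(5, 2)
= 5 * 5 * 5 * 5 * 5 * 5 * 5 * 5 * 5 * 5 * 5 * 5 * p(5, 1)
= 5 * 5 * 5 * 5 * 5 * 5 * 5 * 5 * 5 * 5 * 5 * 5 * 5 * p(5, 0)
= 5 * 5 * 5 * 5 * 5 * 5 * 5 * 5 * 5 * 5 * 5 * 5 * 5 * 1
= 1220703125

1220703125


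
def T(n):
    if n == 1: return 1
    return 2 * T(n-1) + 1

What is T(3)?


T(3) = 2 * T(2) + 1
T(2) = 2 * T(1) + 1
T(1) = 1  (base case)
T(2) = 2 * 1 + 1 = 3
T(3) = 2 * 3 + 1 = 7

7


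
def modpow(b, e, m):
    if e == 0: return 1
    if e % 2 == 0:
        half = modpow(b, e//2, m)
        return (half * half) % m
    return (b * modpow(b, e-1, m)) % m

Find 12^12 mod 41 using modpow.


modpow(12, 12, 41): e is even, compute modpow(12, 6, 41)
  modpow(12, 6, 41): e is even, compute modpow(12, 3, 41)
    modpow(12, 3, 41): e is odd, compute modpow(12, 2, 41)
      modpow(12, 2, 41): e is even, compute modpow(12, 1, 41)
        modpow(12, 1, 41): e is odd, compute modpow(12, 0, 41)
          modpow(12, 0, 41) = 1
        (12 * 1) % 41 = 12
      half=12, (12*12) % 41 = 21
    (12 * 21) % 41 = 6
  half=6, (6*6) % 41 = 36
half=36, (36*36) % 41 = 25

25


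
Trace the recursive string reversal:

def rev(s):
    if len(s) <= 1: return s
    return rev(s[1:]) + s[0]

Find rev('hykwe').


rev('hykwe') = rev('ykwe') + 'h'
rev('ykwe') = rev('kwe') + 'y'
rev('kwe') = rev('we') + 'k'
rev('we') = rev('e') + 'w'
rev('e') = 'e'  (base case)
Concatenating: 'e' + 'w' + 'k' + 'y' + 'h' = 'ewkyh'

ewkyh


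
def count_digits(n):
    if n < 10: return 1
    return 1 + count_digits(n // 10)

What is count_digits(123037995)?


count_digits(123037995) = 1 + count_digits(12303799)
count_digits(12303799) = 1 + count_digits(1230379)
count_digits(1230379) = 1 + count_digits(123037)
count_digits(123037) = 1 + count_digits(12303)
count_digits(12303) = 1 + count_digits(1230)
count_digits(1230) = 1 + count_digits(123)
count_digits(123) = 1 + count_digits(12)
count_digits(12) = 1 + count_digits(1)
count_digits(1) = 1  (base case: 1 < 10)
Unwinding: 1 + 1 + 1 + 1 + 1 + 1 + 1 + 1 + 1 = 9

9


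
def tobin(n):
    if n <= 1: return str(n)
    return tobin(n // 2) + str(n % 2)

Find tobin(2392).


tobin(2392) = tobin(1196) + '0'
tobin(1196) = tobin(598) + '0'
tobin(598) = tobin(299) + '0'
tobin(299) = tobin(149) + '1'
tobin(149) = tobin(74) + '1'
tobin(74) = tobin(37) + '0'
tobin(37) = tobin(18) + '1'
tobin(18) = tobin(9) + '0'
tobin(9) = tobin(4) + '1'
tobin(4) = tobin(2) + '0'
tobin(2) = tobin(1) + '0'
tobin(1) = '1'  (base case)
Concatenating: '1' + '0' + '0' + '1' + '0' + '1' + '0' + '1' + '1' + '0' + '0' + '0' = '100101011000'

100101011000


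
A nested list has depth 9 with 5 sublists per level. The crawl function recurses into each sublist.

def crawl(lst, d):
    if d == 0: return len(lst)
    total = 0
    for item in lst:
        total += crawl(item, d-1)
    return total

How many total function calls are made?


At depth 0 (root): 1 call
At depth 1: each of 1 parents calls crawl on 5 children = 5 calls
At depth 2: each of 5 parents calls crawl on 5 children = 25 calls
At depth 3: each of 25 parents calls crawl on 5 children = 125 calls
At depth 4: each of 125 parents calls crawl on 5 children = 625 calls
At depth 5: each of 625 parents calls crawl on 5 children = 3125 calls
At depth 6: each of 3125 parents calls crawl on 5 children = 15625 calls
At depth 7: each of 15625 parents calls crawl on 5 children = 78125 calls
At depth 8: each of 78125 parents calls crawl on 5 children = 390625 calls
At depth 9: each of 390625 parents calls crawl on 5 children = 1953125 calls
Total: 1 + 5 + 25 + 125 + 625 + 3125 + 15625 + 78125 + 390625 + 1953125 = 2441406

2441406


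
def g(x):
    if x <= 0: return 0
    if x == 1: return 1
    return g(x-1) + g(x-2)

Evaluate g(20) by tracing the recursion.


Computing g(20) bottom-up:
g(0) = 0
g(1) = 1
g(2) = g(1) + g(0) = 1 + 0 = 1
g(3) = g(2) + g(1) = 1 + 1 = 2
g(4) = g(3) + g(2) = 2 + 1 = 3
g(5) = g(4) + g(3) = 3 + 2 = 5
g(6) = g(5) + g(4) = 5 + 3 = 8
g(7) = g(6) + g(5) = 8 + 5 = 13
g(8) = g(7) + g(6) = 13 + 8 = 21
g(9) = g(8) + g(7) = 21 + 13 = 34
g(10) = g(9) + g(8) = 34 + 21 = 55
g(11) = g(10) + g(9) = 55 + 34 = 89
g(12) = g(11) + g(10) = 89 + 55 = 144
g(13) = g(12) + g(11) = 144 + 89 = 233
g(14) = g(13) + g(12) = 233 + 144 = 377
g(15) = g(14) + g(13) = 377 + 233 = 610
g(16) = g(15) + g(14) = 610 + 377 = 987
g(17) = g(16) + g(15) = 987 + 610 = 1597
g(18) = g(17) + g(16) = 1597 + 987 = 2584
g(19) = g(18) + g(17) = 2584 + 1597 = 4181
g(20) = g(19) + g(18) = 4181 + 2584 = 6765

6765


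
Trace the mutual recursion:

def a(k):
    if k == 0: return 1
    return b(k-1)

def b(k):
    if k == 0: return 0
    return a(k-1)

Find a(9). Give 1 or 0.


a(9) = b(8)
b(8) = a(7)
a(7) = b(6)
b(6) = a(5)
a(5) = b(4)
b(4) = a(3)
a(3) = b(2)
b(2) = a(1)
a(1) = b(0)
b(0) = 0  (base case)
Result: 0

0


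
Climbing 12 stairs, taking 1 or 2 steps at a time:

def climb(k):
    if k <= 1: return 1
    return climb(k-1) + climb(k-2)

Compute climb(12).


Building up from base cases:
climb(0) = 1
climb(1) = 1
climb(2) = climb(1) + climb(0) = 1 + 1 = 2
climb(3) = climb(2) + climb(1) = 2 + 1 = 3
climb(4) = climb(3) + climb(2) = 3 + 2 = 5
climb(5) = climb(4) + climb(3) = 5 + 3 = 8
climb(6) = climb(5) + climb(4) = 8 + 5 = 13
climb(7) = climb(6) + climb(5) = 13 + 8 = 21
climb(8) = climb(7) + climb(6) = 21 + 13 = 34
climb(9) = climb(8) + climb(7) = 34 + 21 = 55
climb(10) = climb(9) + climb(8) = 55 + 34 = 89
climb(11) = climb(10) + climb(9) = 89 + 55 = 144
climb(12) = climb(11) + climb(10) = 144 + 89 = 233

233


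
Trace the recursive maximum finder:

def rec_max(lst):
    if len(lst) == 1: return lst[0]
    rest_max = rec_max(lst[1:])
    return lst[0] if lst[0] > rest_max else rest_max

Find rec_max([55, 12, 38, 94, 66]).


rec_max([55, 12, 38, 94, 66]): compare 55 with rec_max([12, 38, 94, 66])
rec_max([12, 38, 94, 66]): compare 12 with rec_max([38, 94, 66])
rec_max([38, 94, 66]): compare 38 with rec_max([94, 66])
rec_max([94, 66]): compare 94 with rec_max([66])
rec_max([66]) = 66  (base case)
Compare 94 with 66 -> 94
Compare 38 with 94 -> 94
Compare 12 with 94 -> 94
Compare 55 with 94 -> 94

94


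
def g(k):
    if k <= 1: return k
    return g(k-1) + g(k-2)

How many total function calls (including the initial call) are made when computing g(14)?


Let C(n) = total calls for g(n)
C(0) = 1, C(1) = 1
C(2) = 1 + C(1) + C(0) = 1 + 1 + 1 = 3
C(3) = 1 + C(2) + C(1) = 1 + 3 + 1 = 5
C(4) = 1 + C(3) + C(2) = 1 + 5 + 3 = 9
C(5) = 1 + C(4) + C(3) = 1 + 9 + 5 = 15
C(6) = 1 + C(5) + C(4) = 1 + 15 + 9 = 25
C(7) = 1 + C(6) + C(5) = 1 + 25 + 15 = 41
C(8) = 1 + C(7) + C(6) = 1 + 41 + 25 = 67
C(9) = 1 + C(8) + C(7) = 1 + 67 + 41 = 109
C(10) = 1 + C(9) + C(8) = 1 + 109 + 67 = 177
C(11) = 1 + C(10) + C(9) = 1 + 177 + 109 = 287
C(12) = 1 + C(11) + C(10) = 1 + 287 + 177 = 465
C(13) = 1 + C(12) + C(11) = 1 + 465 + 287 = 753
C(14) = 1 + C(13) + C(12) = 1 + 753 + 465 = 1219

1219


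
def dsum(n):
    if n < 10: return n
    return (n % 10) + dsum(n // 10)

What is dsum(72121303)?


dsum(72121303) = 3 + dsum(7212130)
dsum(7212130) = 0 + dsum(721213)
dsum(721213) = 3 + dsum(72121)
dsum(72121) = 1 + dsum(7212)
dsum(7212) = 2 + dsum(721)
dsum(721) = 1 + dsum(72)
dsum(72) = 2 + dsum(7)
dsum(7) = 7  (base case)
Total: 3 + 0 + 3 + 1 + 2 + 1 + 2 + 7 = 19

19


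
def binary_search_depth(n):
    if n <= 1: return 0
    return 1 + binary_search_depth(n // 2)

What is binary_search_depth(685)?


685 / 2 = 342
342 / 2 = 171
171 / 2 = 85
85 / 2 = 42
42 / 2 = 21
21 / 2 = 10
10 / 2 = 5
5 / 2 = 2
2 / 2 = 1
Reached 1 after 9 halvings

9


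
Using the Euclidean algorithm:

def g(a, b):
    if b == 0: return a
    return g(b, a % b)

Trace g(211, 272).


g(211, 272) = g(272, 211)
g(272, 211) = g(211, 61)
g(211, 61) = g(61, 28)
g(61, 28) = g(28, 5)
g(28, 5) = g(5, 3)
g(5, 3) = g(3, 2)
g(3, 2) = g(2, 1)
g(2, 1) = g(1, 0)
g(1, 0) = 1  (base case)

1


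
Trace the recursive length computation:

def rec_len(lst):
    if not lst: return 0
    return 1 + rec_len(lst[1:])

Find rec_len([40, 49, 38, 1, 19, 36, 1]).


rec_len([40, 49, 38, 1, 19, 36, 1]) = 1 + rec_len([49, 38, 1, 19, 36, 1])
rec_len([49, 38, 1, 19, 36, 1]) = 1 + rec_len([38, 1, 19, 36, 1])
rec_len([38, 1, 19, 36, 1]) = 1 + rec_len([1, 19, 36, 1])
rec_len([1, 19, 36, 1]) = 1 + rec_len([19, 36, 1])
rec_len([19, 36, 1]) = 1 + rec_len([36, 1])
rec_len([36, 1]) = 1 + rec_len([1])
rec_len([1]) = 1 + rec_len([])
rec_len([]) = 0  (base case)
Unwinding: 1 + 1 + 1 + 1 + 1 + 1 + 1 + 0 = 7

7


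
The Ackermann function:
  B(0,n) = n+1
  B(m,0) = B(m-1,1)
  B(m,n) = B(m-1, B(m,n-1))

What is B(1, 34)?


B(1, 34) = B(0, B(1, 33))
  B(1, 33) = B(0, B(1, 32))
    B(1, 32) = B(0, B(1, 31))
      B(1, 31) = B(0, B(1, 30))
        B(1, 30) = B(0, B(1, 29))
          B(1, 29) = B(0, B(1, 28))
          B(1, 28) = B(0, B(1, 27))
          B(1, 27) = B(0, B(1, 26))
          B(1, 26) = B(0, B(1, 25))
          B(1, 25) = B(0, B(1, 24))
          B(1, 24) = B(0, B(1, 23))
          B(1, 23) = B(0, B(1, 22))
          B(1, 22) = B(0, B(1, 21))
          B(1, 21) = B(0, B(1, 20))
          B(1, 20) = B(0, B(1, 19))
          B(1, 19) = B(0, B(1, 18))
          B(1, 18) = B(0, B(1, 17))
          B(1, 17) = B(0, B(1, 16))
          B(1, 16) = B(0, B(1, 15))
          B(1, 15) = B(0, B(1, 14))
          B(1, 14) = B(0, B(1, 13))
          B(1, 13) = B(0, B(1, 12))
          B(1, 12) = B(0, B(1, 11))
          B(1, 11) = B(0, B(1, 10))
          B(1, 10) = B(0, B(1, 9))
... (trace truncated)
Result: B(1, 34) = 36

36


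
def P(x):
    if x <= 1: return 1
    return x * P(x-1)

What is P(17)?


P(17)
= 17 * P(16)
= 17 * 16 * P(15)
= 17 * 16 * 15 * P(14)
= 17 * 16 * 15 * 14 * P(13)
= 17 * 16 * 15 * 14 * 13 * P(12)
= 17 * 16 * 15 * 14 * 13 * 12 * P(11)
= 17 * 16 * 15 * 14 * 13 * 12 * 11 * P(10)
= 17 * 16 * 15 * 14 * 13 * 12 * 11 * 10 * P(9)
= 17 * 16 * 15 * 14 * 13 * 12 * 11 * 10 * 9 * P(8)
= 17 * 16 * 15 * 14 * 13 * 12 * 11 * 10 * 9 * 8 * P(7)
= 17 * 16 * 15 * 14 * 13 * 12 * 11 * 10 * 9 * 8 * 7 * P(6)
= 17 * 16 * 15 * 14 * 13 * 12 * 11 * 10 * 9 * 8 * 7 * 6 * P(5)
= 17 * 16 * 15 * 14 * 13 * 12 * 11 * 10 * 9 * 8 * 7 * 6 * 5 * P(4)
= 17 * 16 * 15 * 14 * 13 * 12 * 11 * 10 * 9 * 8 * 7 * 6 * 5 * 4 * P(3)
= 17 * 16 * 15 * 14 * 13 * 12 * 11 * 10 * 9 * 8 * 7 * 6 * 5 * 4 * 3 * P(2)
= 17 * 16 * 15 * 14 * 13 * 12 * 11 * 10 * 9 * 8 * 7 * 6 * 5 * 4 * 3 * 2 * P(1)
= 17 * 16 * 15 * 14 * 13 * 12 * 11 * 10 * 9 * 8 * 7 * 6 * 5 * 4 * 3 * 2 * 1
= 355687428096000

355687428096000


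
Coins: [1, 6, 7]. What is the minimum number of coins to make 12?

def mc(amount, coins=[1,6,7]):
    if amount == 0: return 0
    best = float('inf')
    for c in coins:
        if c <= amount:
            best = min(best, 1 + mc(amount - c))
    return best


Building up with DP:
mc(0) = 0
mc(1) = min(1+mc(0)=1+0=1) = 1
mc(2) = min(1+mc(1)=1+1=2) = 2
mc(3) = min(1+mc(2)=1+2=3) = 3
mc(4) = min(1+mc(3)=1+3=4) = 4
mc(5) = min(1+mc(4)=1+4=5) = 5
mc(6) = min(1+mc(5)=1+5=6, 1+mc(0)=1+0=1) = 1
mc(7) = min(1+mc(6)=1+1=2, 1+mc(1)=1+1=2, 1+mc(0)=1+0=1) = 1
mc(8) = min(1+mc(7)=1+1=2, 1+mc(2)=1+2=3, 1+mc(1)=1+1=2) = 2
mc(9) = min(1+mc(8)=1+2=3, 1+mc(3)=1+3=4, 1+mc(2)=1+2=3) = 3
mc(10) = min(1+mc(9)=1+3=4, 1+mc(4)=1+4=5, 1+mc(3)=1+3=4) = 4
mc(11) = min(1+mc(10)=1+4=5, 1+mc(5)=1+5=6, 1+mc(4)=1+4=5) = 5
mc(12) = min(1+mc(11)=1+5=6, 1+mc(6)=1+1=2, 1+mc(5)=1+5=6) = 2

2


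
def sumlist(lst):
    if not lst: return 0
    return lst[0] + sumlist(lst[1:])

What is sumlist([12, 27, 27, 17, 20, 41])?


sumlist([12, 27, 27, 17, 20, 41]) = 12 + sumlist([27, 27, 17, 20, 41])
sumlist([27, 27, 17, 20, 41]) = 27 + sumlist([27, 17, 20, 41])
sumlist([27, 17, 20, 41]) = 27 + sumlist([17, 20, 41])
sumlist([17, 20, 41]) = 17 + sumlist([20, 41])
sumlist([20, 41]) = 20 + sumlist([41])
sumlist([41]) = 41 + sumlist([])
sumlist([]) = 0  (base case)
Total: 12 + 27 + 27 + 17 + 20 + 41 + 0 = 144

144


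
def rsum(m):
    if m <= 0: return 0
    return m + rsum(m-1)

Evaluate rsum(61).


rsum(61)
= 61 + 60 + 59 + 58 + 57 + 56 + 55 + 54 + 53 + 52 + 51 + 50 + 49 + 48 + 47 + 46 + 45 + 44 + 43 + 42 + 41 + 40 + 39 + 38 + 37 + 36 + 35 + 34 + 33 + 32 + 31 + 30 + 29 + 28 + 27 + 26 + 25 + 24 + 23 + 22 + 21 + 20 + 19 + 18 + 17 + 16 + 15 + 14 + 13 + 12 + 11 + 10 + 9 + 8 + 7 + 6 + 5 + 4 + 3 + 2 + 1 + rsum(0)
= 61 + 60 + 59 + 58 + 57 + 56 + 55 + 54 + 53 + 52 + 51 + 50 + 49 + 48 + 47 + 46 + 45 + 44 + 43 + 42 + 41 + 40 + 39 + 38 + 37 + 36 + 35 + 34 + 33 + 32 + 31 + 30 + 29 + 28 + 27 + 26 + 25 + 24 + 23 + 22 + 21 + 20 + 19 + 18 + 17 + 16 + 15 + 14 + 13 + 12 + 11 + 10 + 9 + 8 + 7 + 6 + 5 + 4 + 3 + 2 + 1 + 0
= 1891

1891


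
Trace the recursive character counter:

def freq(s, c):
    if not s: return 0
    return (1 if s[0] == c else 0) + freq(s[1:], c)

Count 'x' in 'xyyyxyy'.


s[0]='x' == 'x' -> 1
s[0]='y' != 'x' -> 0
s[0]='y' != 'x' -> 0
s[0]='y' != 'x' -> 0
s[0]='x' == 'x' -> 1
s[0]='y' != 'x' -> 0
s[0]='y' != 'x' -> 0
Sum: 1 + 0 + 0 + 0 + 1 + 0 + 0 = 2

2


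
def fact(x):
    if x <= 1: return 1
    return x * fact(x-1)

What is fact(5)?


fact(5)
= 5 * fact(4)
= 5 * 4 * fact(3)
= 5 * 4 * 3 * fact(2)
= 5 * 4 * 3 * 2 * fact(1)
= 5 * 4 * 3 * 2 * 1
= 120

120


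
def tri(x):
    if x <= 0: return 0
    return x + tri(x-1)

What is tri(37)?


tri(37)
= 37 + 36 + 35 + 34 + 33 + 32 + 31 + 30 + 29 + 28 + 27 + 26 + 25 + 24 + 23 + 22 + 21 + 20 + 19 + 18 + 17 + 16 + 15 + 14 + 13 + 12 + 11 + 10 + 9 + 8 + 7 + 6 + 5 + 4 + 3 + 2 + 1 + tri(0)
= 37 + 36 + 35 + 34 + 33 + 32 + 31 + 30 + 29 + 28 + 27 + 26 + 25 + 24 + 23 + 22 + 21 + 20 + 19 + 18 + 17 + 16 + 15 + 14 + 13 + 12 + 11 + 10 + 9 + 8 + 7 + 6 + 5 + 4 + 3 + 2 + 1 + 0
= 703

703


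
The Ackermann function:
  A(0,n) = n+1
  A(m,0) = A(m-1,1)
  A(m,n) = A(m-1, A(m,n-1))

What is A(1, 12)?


A(1, 12) = A(0, A(1, 11))
  A(1, 11) = A(0, A(1, 10))
    A(1, 10) = A(0, A(1, 9))
      A(1, 9) = A(0, A(1, 8))
        A(1, 8) = A(0, A(1, 7))
          A(1, 7) = A(0, A(1, 6))
          A(1, 6) = A(0, A(1, 5))
          A(1, 5) = A(0, A(1, 4))
          A(1, 4) = A(0, A(1, 3))
          A(1, 3) = A(0, A(1, 2))
          A(1, 2) = A(0, A(1, 1))
          A(1, 1) = A(0, A(1, 0))
          A(1, 0) = A(0, 1)
          A(0, 1) = 2
            = A(0, 2)
          A(0, 2) = 3
            = A(0, 3)
          A(0, 3) = 4
            = A(0, 4)
          A(0, 4) = 5
            = A(0, 5)
          A(0, 5) = 6
            = A(0, 6)
          A(0, 6) = 7
            = A(0, 7)
... (trace truncated)
Result: A(1, 12) = 14

14


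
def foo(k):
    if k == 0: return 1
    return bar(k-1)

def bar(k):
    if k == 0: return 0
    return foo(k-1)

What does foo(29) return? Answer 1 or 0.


foo(29) = bar(28)
bar(28) = foo(27)
foo(27) = bar(26)
bar(26) = foo(25)
foo(25) = bar(24)
bar(24) = foo(23)
foo(23) = bar(22)
bar(22) = foo(21)
foo(21) = bar(20)
bar(20) = foo(19)
foo(19) = bar(18)
bar(18) = foo(17)
foo(17) = bar(16)
bar(16) = foo(15)
foo(15) = bar(14)
bar(14) = foo(13)
foo(13) = bar(12)
bar(12) = foo(11)
foo(11) = bar(10)
bar(10) = foo(9)
foo(9) = bar(8)
bar(8) = foo(7)
foo(7) = bar(6)
bar(6) = foo(5)
foo(5) = bar(4)
bar(4) = foo(3)
foo(3) = bar(2)
bar(2) = foo(1)
foo(1) = bar(0)
bar(0) = 0  (base case)
Result: 0

0


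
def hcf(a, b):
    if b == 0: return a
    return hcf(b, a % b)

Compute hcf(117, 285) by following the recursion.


hcf(117, 285) = hcf(285, 117)
hcf(285, 117) = hcf(117, 51)
hcf(117, 51) = hcf(51, 15)
hcf(51, 15) = hcf(15, 6)
hcf(15, 6) = hcf(6, 3)
hcf(6, 3) = hcf(3, 0)
hcf(3, 0) = 3  (base case)

3


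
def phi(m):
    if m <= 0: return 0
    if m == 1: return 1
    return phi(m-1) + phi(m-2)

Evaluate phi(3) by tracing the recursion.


Computing phi(3) bottom-up:
phi(0) = 0
phi(1) = 1
phi(2) = phi(1) + phi(0) = 1 + 0 = 1
phi(3) = phi(2) + phi(1) = 1 + 1 = 2

2


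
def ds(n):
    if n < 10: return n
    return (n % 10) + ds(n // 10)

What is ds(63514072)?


ds(63514072) = 2 + ds(6351407)
ds(6351407) = 7 + ds(635140)
ds(635140) = 0 + ds(63514)
ds(63514) = 4 + ds(6351)
ds(6351) = 1 + ds(635)
ds(635) = 5 + ds(63)
ds(63) = 3 + ds(6)
ds(6) = 6  (base case)
Total: 2 + 7 + 0 + 4 + 1 + 5 + 3 + 6 = 28

28


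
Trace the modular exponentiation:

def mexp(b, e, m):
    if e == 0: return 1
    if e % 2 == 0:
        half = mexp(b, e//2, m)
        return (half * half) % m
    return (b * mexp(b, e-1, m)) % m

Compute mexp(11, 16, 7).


mexp(11, 16, 7): e is even, compute mexp(11, 8, 7)
  mexp(11, 8, 7): e is even, compute mexp(11, 4, 7)
    mexp(11, 4, 7): e is even, compute mexp(11, 2, 7)
      mexp(11, 2, 7): e is even, compute mexp(11, 1, 7)
        mexp(11, 1, 7): e is odd, compute mexp(11, 0, 7)
          mexp(11, 0, 7) = 1
        (11 * 1) % 7 = 4
      half=4, (4*4) % 7 = 2
    half=2, (2*2) % 7 = 4
  half=4, (4*4) % 7 = 2
half=2, (2*2) % 7 = 4

4


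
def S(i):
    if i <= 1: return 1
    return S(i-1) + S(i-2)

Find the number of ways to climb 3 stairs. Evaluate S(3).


Building up from base cases:
S(0) = 1
S(1) = 1
S(2) = S(1) + S(0) = 1 + 1 = 2
S(3) = S(2) + S(1) = 2 + 1 = 3

3


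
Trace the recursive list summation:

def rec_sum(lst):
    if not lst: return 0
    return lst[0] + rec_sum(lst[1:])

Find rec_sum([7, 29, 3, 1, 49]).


rec_sum([7, 29, 3, 1, 49]) = 7 + rec_sum([29, 3, 1, 49])
rec_sum([29, 3, 1, 49]) = 29 + rec_sum([3, 1, 49])
rec_sum([3, 1, 49]) = 3 + rec_sum([1, 49])
rec_sum([1, 49]) = 1 + rec_sum([49])
rec_sum([49]) = 49 + rec_sum([])
rec_sum([]) = 0  (base case)
Total: 7 + 29 + 3 + 1 + 49 + 0 = 89

89


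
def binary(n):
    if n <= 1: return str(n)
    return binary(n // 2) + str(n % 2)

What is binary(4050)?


binary(4050) = binary(2025) + '0'
binary(2025) = binary(1012) + '1'
binary(1012) = binary(506) + '0'
binary(506) = binary(253) + '0'
binary(253) = binary(126) + '1'
binary(126) = binary(63) + '0'
binary(63) = binary(31) + '1'
binary(31) = binary(15) + '1'
binary(15) = binary(7) + '1'
binary(7) = binary(3) + '1'
binary(3) = binary(1) + '1'
binary(1) = '1'  (base case)
Concatenating: '1' + '1' + '1' + '1' + '1' + '1' + '0' + '1' + '0' + '0' + '1' + '0' = '111111010010'

111111010010


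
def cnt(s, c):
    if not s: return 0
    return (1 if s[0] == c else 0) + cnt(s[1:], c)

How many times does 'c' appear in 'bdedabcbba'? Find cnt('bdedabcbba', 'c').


s[0]='b' != 'c' -> 0
s[0]='d' != 'c' -> 0
s[0]='e' != 'c' -> 0
s[0]='d' != 'c' -> 0
s[0]='a' != 'c' -> 0
s[0]='b' != 'c' -> 0
s[0]='c' == 'c' -> 1
s[0]='b' != 'c' -> 0
s[0]='b' != 'c' -> 0
s[0]='a' != 'c' -> 0
Sum: 0 + 0 + 0 + 0 + 0 + 0 + 1 + 0 + 0 + 0 = 1

1


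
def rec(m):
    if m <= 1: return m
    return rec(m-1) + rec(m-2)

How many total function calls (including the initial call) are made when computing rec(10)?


Let C(n) = total calls for rec(n)
C(0) = 1, C(1) = 1
C(2) = 1 + C(1) + C(0) = 1 + 1 + 1 = 3
C(3) = 1 + C(2) + C(1) = 1 + 3 + 1 = 5
C(4) = 1 + C(3) + C(2) = 1 + 5 + 3 = 9
C(5) = 1 + C(4) + C(3) = 1 + 9 + 5 = 15
C(6) = 1 + C(5) + C(4) = 1 + 15 + 9 = 25
C(7) = 1 + C(6) + C(5) = 1 + 25 + 15 = 41
C(8) = 1 + C(7) + C(6) = 1 + 41 + 25 = 67
C(9) = 1 + C(8) + C(7) = 1 + 67 + 41 = 109
C(10) = 1 + C(9) + C(8) = 1 + 109 + 67 = 177

177


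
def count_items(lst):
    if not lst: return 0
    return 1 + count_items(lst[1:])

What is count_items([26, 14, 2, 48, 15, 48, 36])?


count_items([26, 14, 2, 48, 15, 48, 36]) = 1 + count_items([14, 2, 48, 15, 48, 36])
count_items([14, 2, 48, 15, 48, 36]) = 1 + count_items([2, 48, 15, 48, 36])
count_items([2, 48, 15, 48, 36]) = 1 + count_items([48, 15, 48, 36])
count_items([48, 15, 48, 36]) = 1 + count_items([15, 48, 36])
count_items([15, 48, 36]) = 1 + count_items([48, 36])
count_items([48, 36]) = 1 + count_items([36])
count_items([36]) = 1 + count_items([])
count_items([]) = 0  (base case)
Unwinding: 1 + 1 + 1 + 1 + 1 + 1 + 1 + 0 = 7

7


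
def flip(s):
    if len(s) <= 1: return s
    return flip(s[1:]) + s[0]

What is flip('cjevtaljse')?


flip('cjevtaljse') = flip('jevtaljse') + 'c'
flip('jevtaljse') = flip('evtaljse') + 'j'
flip('evtaljse') = flip('vtaljse') + 'e'
flip('vtaljse') = flip('taljse') + 'v'
flip('taljse') = flip('aljse') + 't'
flip('aljse') = flip('ljse') + 'a'
flip('ljse') = flip('jse') + 'l'
flip('jse') = flip('se') + 'j'
flip('se') = flip('e') + 's'
flip('e') = 'e'  (base case)
Concatenating: 'e' + 's' + 'j' + 'l' + 'a' + 't' + 'v' + 'e' + 'j' + 'c' = 'esjlatvejc'

esjlatvejc


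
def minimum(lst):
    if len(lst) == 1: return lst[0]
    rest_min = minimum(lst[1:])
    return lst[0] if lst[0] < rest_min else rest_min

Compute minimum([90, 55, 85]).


minimum([90, 55, 85]): compare 90 with minimum([55, 85])
minimum([55, 85]): compare 55 with minimum([85])
minimum([85]) = 85  (base case)
Compare 55 with 85 -> 55
Compare 90 with 55 -> 55

55


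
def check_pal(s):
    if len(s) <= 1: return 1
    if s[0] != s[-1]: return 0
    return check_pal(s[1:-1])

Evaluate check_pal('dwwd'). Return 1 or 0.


check_pal('dwwd'): s[0]='d' == s[-1]='d' -> check check_pal('ww')
check_pal('ww'): s[0]='w' == s[-1]='w' -> check check_pal('')
check_pal(''): len <= 1 -> return 1  (base case)
Result: 1 (palindrome)

1


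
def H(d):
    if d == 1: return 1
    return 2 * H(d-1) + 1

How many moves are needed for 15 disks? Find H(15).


H(15) = 2 * H(14) + 1
H(14) = 2 * H(13) + 1
H(13) = 2 * H(12) + 1
H(12) = 2 * H(11) + 1
H(11) = 2 * H(10) + 1
H(10) = 2 * H(9) + 1
H(9) = 2 * H(8) + 1
H(8) = 2 * H(7) + 1
H(7) = 2 * H(6) + 1
H(6) = 2 * H(5) + 1
H(5) = 2 * H(4) + 1
H(4) = 2 * H(3) + 1
H(3) = 2 * H(2) + 1
H(2) = 2 * H(1) + 1
H(1) = 1  (base case)
H(2) = 2 * 1 + 1 = 3
H(3) = 2 * 3 + 1 = 7
H(4) = 2 * 7 + 1 = 15
H(5) = 2 * 15 + 1 = 31
H(6) = 2 * 31 + 1 = 63
H(7) = 2 * 63 + 1 = 127
H(8) = 2 * 127 + 1 = 255
H(9) = 2 * 255 + 1 = 511
H(10) = 2 * 511 + 1 = 1023
H(11) = 2 * 1023 + 1 = 2047
H(12) = 2 * 2047 + 1 = 4095
H(13) = 2 * 4095 + 1 = 8191
H(14) = 2 * 8191 + 1 = 16383
H(15) = 2 * 16383 + 1 = 32767

32767


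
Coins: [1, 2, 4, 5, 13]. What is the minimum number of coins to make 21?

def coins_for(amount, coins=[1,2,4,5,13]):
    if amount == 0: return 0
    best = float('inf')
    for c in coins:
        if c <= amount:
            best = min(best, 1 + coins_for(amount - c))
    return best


Building up with DP:
coins_for(0) = 0
coins_for(1) = min(1+coins_for(0)=1+0=1) = 1
coins_for(2) = min(1+coins_for(1)=1+1=2, 1+coins_for(0)=1+0=1) = 1
coins_for(3) = min(1+coins_for(2)=1+1=2, 1+coins_for(1)=1+1=2) = 2
coins_for(4) = min(1+coins_for(3)=1+2=3, 1+coins_for(2)=1+1=2, 1+coins_for(0)=1+0=1) = 1
coins_for(5) = min(1+coins_for(4)=1+1=2, 1+coins_for(3)=1+2=3, 1+coins_for(1)=1+1=2, 1+coins_for(0)=1+0=1) = 1
coins_for(6) = min(1+coins_for(5)=1+1=2, 1+coins_for(4)=1+1=2, 1+coins_for(2)=1+1=2, 1+coins_for(1)=1+1=2) = 2
coins_for(7) = min(1+coins_for(6)=1+2=3, 1+coins_for(5)=1+1=2, 1+coins_for(3)=1+2=3, 1+coins_for(2)=1+1=2) = 2
coins_for(8) = min(1+coins_for(7)=1+2=3, 1+coins_for(6)=1+2=3, 1+coins_for(4)=1+1=2, 1+coins_for(3)=1+2=3) = 2
coins_for(9) = min(1+coins_for(8)=1+2=3, 1+coins_for(7)=1+2=3, 1+coins_for(5)=1+1=2, 1+coins_for(4)=1+1=2) = 2
coins_for(10) = min(1+coins_for(9)=1+2=3, 1+coins_for(8)=1+2=3, 1+coins_for(6)=1+2=3, 1+coins_for(5)=1+1=2) = 2
coins_for(11) = min(1+coins_for(10)=1+2=3, 1+coins_for(9)=1+2=3, 1+coins_for(7)=1+2=3, 1+coins_for(6)=1+2=3) = 3
coins_for(12) = min(1+coins_for(11)=1+3=4, 1+coins_for(10)=1+2=3, 1+coins_for(8)=1+2=3, 1+coins_for(7)=1+2=3) = 3
coins_for(13) = min(1+coins_for(12)=1+3=4, 1+coins_for(11)=1+3=4, 1+coins_for(9)=1+2=3, 1+coins_for(8)=1+2=3, 1+coins_for(0)=1+0=1) = 1
coins_for(14) = min(1+coins_for(13)=1+1=2, 1+coins_for(12)=1+3=4, 1+coins_for(10)=1+2=3, 1+coins_for(9)=1+2=3, 1+coins_for(1)=1+1=2) = 2
coins_for(15) = min(1+coins_for(14)=1+2=3, 1+coins_for(13)=1+1=2, 1+coins_for(11)=1+3=4, 1+coins_for(10)=1+2=3, 1+coins_for(2)=1+1=2) = 2
coins_for(16) = min(1+coins_for(15)=1+2=3, 1+coins_for(14)=1+2=3, 1+coins_for(12)=1+3=4, 1+coins_for(11)=1+3=4, 1+coins_for(3)=1+2=3) = 3
coins_for(17) = min(1+coins_for(16)=1+3=4, 1+coins_for(15)=1+2=3, 1+coins_for(13)=1+1=2, 1+coins_for(12)=1+3=4, 1+coins_for(4)=1+1=2) = 2
coins_for(18) = min(1+coins_for(17)=1+2=3, 1+coins_for(16)=1+3=4, 1+coins_for(14)=1+2=3, 1+coins_for(13)=1+1=2, 1+coins_for(5)=1+1=2) = 2
coins_for(19) = min(1+coins_for(18)=1+2=3, 1+coins_for(17)=1+2=3, 1+coins_for(15)=1+2=3, 1+coins_for(14)=1+2=3, 1+coins_for(6)=1+2=3) = 3
coins_for(20) = min(1+coins_for(19)=1+3=4, 1+coins_for(18)=1+2=3, 1+coins_for(16)=1+3=4, 1+coins_for(15)=1+2=3, 1+coins_for(7)=1+2=3) = 3
coins_for(21) = min(1+coins_for(20)=1+3=4, 1+coins_for(19)=1+3=4, 1+coins_for(17)=1+2=3, 1+coins_for(16)=1+3=4, 1+coins_for(8)=1+2=3) = 3

3


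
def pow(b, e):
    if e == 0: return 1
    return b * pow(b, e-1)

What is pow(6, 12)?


pow(6, 12)
= 6 * pow(6, 11)
= 6 * 6 * pow(6, 10)
= 6 * 6 * 6 * pow(6, 9)
= 6 * 6 * 6 * 6 * pow(6, 8)
= 6 * 6 * 6 * 6 * 6 * pow(6, 7)
= 6 * 6 * 6 * 6 * 6 * 6 * pow(6, 6)
= 6 * 6 * 6 * 6 * 6 * 6 * 6 * pow(6, 5)
= 6 * 6 * 6 * 6 * 6 * 6 * 6 * 6 * pow(6, 4)
= 6 * 6 * 6 * 6 * 6 * 6 * 6 * 6 * 6 * pow(6, 3)
= 6 * 6 * 6 * 6 * 6 * 6 * 6 * 6 * 6 * 6 * pow(6, 2)
= 6 * 6 * 6 * 6 * 6 * 6 * 6 * 6 * 6 * 6 * 6 * pow(6, 1)
= 6 * 6 * 6 * 6 * 6 * 6 * 6 * 6 * 6 * 6 * 6 * 6 * pow(6, 0)
= 6 * 6 * 6 * 6 * 6 * 6 * 6 * 6 * 6 * 6 * 6 * 6 * 1
= 2176782336

2176782336
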